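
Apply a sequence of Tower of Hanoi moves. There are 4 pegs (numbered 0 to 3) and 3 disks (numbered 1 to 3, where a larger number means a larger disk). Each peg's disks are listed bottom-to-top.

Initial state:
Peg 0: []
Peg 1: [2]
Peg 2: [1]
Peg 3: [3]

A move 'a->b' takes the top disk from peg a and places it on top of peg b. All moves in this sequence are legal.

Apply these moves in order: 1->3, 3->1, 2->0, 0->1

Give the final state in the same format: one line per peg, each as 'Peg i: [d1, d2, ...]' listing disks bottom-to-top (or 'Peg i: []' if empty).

After move 1 (1->3):
Peg 0: []
Peg 1: []
Peg 2: [1]
Peg 3: [3, 2]

After move 2 (3->1):
Peg 0: []
Peg 1: [2]
Peg 2: [1]
Peg 3: [3]

After move 3 (2->0):
Peg 0: [1]
Peg 1: [2]
Peg 2: []
Peg 3: [3]

After move 4 (0->1):
Peg 0: []
Peg 1: [2, 1]
Peg 2: []
Peg 3: [3]

Answer: Peg 0: []
Peg 1: [2, 1]
Peg 2: []
Peg 3: [3]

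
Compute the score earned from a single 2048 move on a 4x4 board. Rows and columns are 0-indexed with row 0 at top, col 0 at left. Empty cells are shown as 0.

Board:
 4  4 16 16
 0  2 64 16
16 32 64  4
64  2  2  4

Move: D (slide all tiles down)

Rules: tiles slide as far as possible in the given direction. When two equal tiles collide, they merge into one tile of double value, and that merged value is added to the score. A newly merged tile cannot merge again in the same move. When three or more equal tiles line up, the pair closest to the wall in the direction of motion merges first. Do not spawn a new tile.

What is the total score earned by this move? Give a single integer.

Slide down:
col 0: [4, 0, 16, 64] -> [0, 4, 16, 64]  score +0 (running 0)
col 1: [4, 2, 32, 2] -> [4, 2, 32, 2]  score +0 (running 0)
col 2: [16, 64, 64, 2] -> [0, 16, 128, 2]  score +128 (running 128)
col 3: [16, 16, 4, 4] -> [0, 0, 32, 8]  score +40 (running 168)
Board after move:
  0   4   0   0
  4   2  16   0
 16  32 128  32
 64   2   2   8

Answer: 168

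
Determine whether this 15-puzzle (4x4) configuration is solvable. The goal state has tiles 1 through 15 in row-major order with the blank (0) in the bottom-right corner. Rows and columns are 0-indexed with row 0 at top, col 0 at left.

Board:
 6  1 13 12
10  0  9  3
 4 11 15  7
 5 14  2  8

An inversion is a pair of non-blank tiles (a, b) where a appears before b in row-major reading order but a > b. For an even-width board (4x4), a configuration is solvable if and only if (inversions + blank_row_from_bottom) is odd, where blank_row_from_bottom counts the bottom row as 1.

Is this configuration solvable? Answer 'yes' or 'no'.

Answer: no

Derivation:
Inversions: 53
Blank is in row 1 (0-indexed from top), which is row 3 counting from the bottom (bottom = 1).
53 + 3 = 56, which is even, so the puzzle is not solvable.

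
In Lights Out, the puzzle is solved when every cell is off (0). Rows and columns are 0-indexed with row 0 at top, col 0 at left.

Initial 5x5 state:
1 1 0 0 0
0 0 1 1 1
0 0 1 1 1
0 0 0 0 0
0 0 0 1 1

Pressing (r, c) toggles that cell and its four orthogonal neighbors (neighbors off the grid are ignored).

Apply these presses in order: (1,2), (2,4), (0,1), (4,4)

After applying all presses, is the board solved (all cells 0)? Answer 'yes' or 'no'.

After press 1 at (1,2):
1 1 1 0 0
0 1 0 0 1
0 0 0 1 1
0 0 0 0 0
0 0 0 1 1

After press 2 at (2,4):
1 1 1 0 0
0 1 0 0 0
0 0 0 0 0
0 0 0 0 1
0 0 0 1 1

After press 3 at (0,1):
0 0 0 0 0
0 0 0 0 0
0 0 0 0 0
0 0 0 0 1
0 0 0 1 1

After press 4 at (4,4):
0 0 0 0 0
0 0 0 0 0
0 0 0 0 0
0 0 0 0 0
0 0 0 0 0

Lights still on: 0

Answer: yes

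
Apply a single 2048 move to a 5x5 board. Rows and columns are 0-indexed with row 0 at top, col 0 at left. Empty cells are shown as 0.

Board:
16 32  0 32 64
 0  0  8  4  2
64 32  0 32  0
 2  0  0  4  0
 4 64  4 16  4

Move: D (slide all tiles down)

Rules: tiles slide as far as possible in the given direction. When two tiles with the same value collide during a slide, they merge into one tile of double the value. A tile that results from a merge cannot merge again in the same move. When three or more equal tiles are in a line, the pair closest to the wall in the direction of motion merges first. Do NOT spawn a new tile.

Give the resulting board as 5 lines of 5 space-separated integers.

Answer:  0  0  0 32  0
16  0  0  4  0
64  0  0 32 64
 2 64  8  4  2
 4 64  4 16  4

Derivation:
Slide down:
col 0: [16, 0, 64, 2, 4] -> [0, 16, 64, 2, 4]
col 1: [32, 0, 32, 0, 64] -> [0, 0, 0, 64, 64]
col 2: [0, 8, 0, 0, 4] -> [0, 0, 0, 8, 4]
col 3: [32, 4, 32, 4, 16] -> [32, 4, 32, 4, 16]
col 4: [64, 2, 0, 0, 4] -> [0, 0, 64, 2, 4]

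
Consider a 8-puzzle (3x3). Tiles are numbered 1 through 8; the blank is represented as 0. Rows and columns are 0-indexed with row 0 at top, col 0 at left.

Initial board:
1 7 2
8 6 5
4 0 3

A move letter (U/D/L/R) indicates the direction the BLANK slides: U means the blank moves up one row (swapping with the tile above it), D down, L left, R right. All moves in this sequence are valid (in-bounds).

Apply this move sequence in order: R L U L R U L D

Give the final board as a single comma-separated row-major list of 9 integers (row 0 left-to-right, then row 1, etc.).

After move 1 (R):
1 7 2
8 6 5
4 3 0

After move 2 (L):
1 7 2
8 6 5
4 0 3

After move 3 (U):
1 7 2
8 0 5
4 6 3

After move 4 (L):
1 7 2
0 8 5
4 6 3

After move 5 (R):
1 7 2
8 0 5
4 6 3

After move 6 (U):
1 0 2
8 7 5
4 6 3

After move 7 (L):
0 1 2
8 7 5
4 6 3

After move 8 (D):
8 1 2
0 7 5
4 6 3

Answer: 8, 1, 2, 0, 7, 5, 4, 6, 3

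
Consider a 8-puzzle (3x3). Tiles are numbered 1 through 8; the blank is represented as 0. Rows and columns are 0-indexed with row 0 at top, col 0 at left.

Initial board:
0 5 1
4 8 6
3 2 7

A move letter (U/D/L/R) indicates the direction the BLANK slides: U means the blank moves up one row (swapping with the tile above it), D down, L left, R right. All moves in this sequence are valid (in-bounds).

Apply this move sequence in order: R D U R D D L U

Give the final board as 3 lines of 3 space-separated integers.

After move 1 (R):
5 0 1
4 8 6
3 2 7

After move 2 (D):
5 8 1
4 0 6
3 2 7

After move 3 (U):
5 0 1
4 8 6
3 2 7

After move 4 (R):
5 1 0
4 8 6
3 2 7

After move 5 (D):
5 1 6
4 8 0
3 2 7

After move 6 (D):
5 1 6
4 8 7
3 2 0

After move 7 (L):
5 1 6
4 8 7
3 0 2

After move 8 (U):
5 1 6
4 0 7
3 8 2

Answer: 5 1 6
4 0 7
3 8 2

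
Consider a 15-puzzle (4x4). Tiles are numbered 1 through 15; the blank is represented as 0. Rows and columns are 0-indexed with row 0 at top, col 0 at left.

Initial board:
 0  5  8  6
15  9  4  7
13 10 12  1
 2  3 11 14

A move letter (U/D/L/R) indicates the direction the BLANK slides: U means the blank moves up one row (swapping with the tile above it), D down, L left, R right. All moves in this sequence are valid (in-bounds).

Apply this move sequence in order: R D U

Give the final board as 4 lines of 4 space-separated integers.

Answer:  5  0  8  6
15  9  4  7
13 10 12  1
 2  3 11 14

Derivation:
After move 1 (R):
 5  0  8  6
15  9  4  7
13 10 12  1
 2  3 11 14

After move 2 (D):
 5  9  8  6
15  0  4  7
13 10 12  1
 2  3 11 14

After move 3 (U):
 5  0  8  6
15  9  4  7
13 10 12  1
 2  3 11 14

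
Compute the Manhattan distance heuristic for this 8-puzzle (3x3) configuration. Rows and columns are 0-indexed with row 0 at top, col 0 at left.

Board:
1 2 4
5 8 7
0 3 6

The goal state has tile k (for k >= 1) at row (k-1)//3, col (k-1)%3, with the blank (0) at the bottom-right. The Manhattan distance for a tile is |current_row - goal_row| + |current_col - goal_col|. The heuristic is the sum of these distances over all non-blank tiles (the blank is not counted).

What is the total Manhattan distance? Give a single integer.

Answer: 12

Derivation:
Tile 1: (0,0)->(0,0) = 0
Tile 2: (0,1)->(0,1) = 0
Tile 4: (0,2)->(1,0) = 3
Tile 5: (1,0)->(1,1) = 1
Tile 8: (1,1)->(2,1) = 1
Tile 7: (1,2)->(2,0) = 3
Tile 3: (2,1)->(0,2) = 3
Tile 6: (2,2)->(1,2) = 1
Sum: 0 + 0 + 3 + 1 + 1 + 3 + 3 + 1 = 12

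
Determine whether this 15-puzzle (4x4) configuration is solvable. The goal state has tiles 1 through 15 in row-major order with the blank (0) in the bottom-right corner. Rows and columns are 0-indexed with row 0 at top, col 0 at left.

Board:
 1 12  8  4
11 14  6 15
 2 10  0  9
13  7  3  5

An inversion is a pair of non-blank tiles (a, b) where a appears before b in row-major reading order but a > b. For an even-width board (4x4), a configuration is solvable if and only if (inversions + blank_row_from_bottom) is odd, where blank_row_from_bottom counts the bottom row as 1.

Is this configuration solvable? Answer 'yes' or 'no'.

Answer: yes

Derivation:
Inversions: 55
Blank is in row 2 (0-indexed from top), which is row 2 counting from the bottom (bottom = 1).
55 + 2 = 57, which is odd, so the puzzle is solvable.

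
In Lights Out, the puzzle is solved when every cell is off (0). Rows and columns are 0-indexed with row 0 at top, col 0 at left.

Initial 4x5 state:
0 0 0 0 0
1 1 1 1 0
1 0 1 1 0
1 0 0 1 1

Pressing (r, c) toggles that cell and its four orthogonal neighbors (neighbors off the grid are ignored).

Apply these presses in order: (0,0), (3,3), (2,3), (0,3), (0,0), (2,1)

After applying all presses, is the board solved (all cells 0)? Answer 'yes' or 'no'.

After press 1 at (0,0):
1 1 0 0 0
0 1 1 1 0
1 0 1 1 0
1 0 0 1 1

After press 2 at (3,3):
1 1 0 0 0
0 1 1 1 0
1 0 1 0 0
1 0 1 0 0

After press 3 at (2,3):
1 1 0 0 0
0 1 1 0 0
1 0 0 1 1
1 0 1 1 0

After press 4 at (0,3):
1 1 1 1 1
0 1 1 1 0
1 0 0 1 1
1 0 1 1 0

After press 5 at (0,0):
0 0 1 1 1
1 1 1 1 0
1 0 0 1 1
1 0 1 1 0

After press 6 at (2,1):
0 0 1 1 1
1 0 1 1 0
0 1 1 1 1
1 1 1 1 0

Lights still on: 14

Answer: no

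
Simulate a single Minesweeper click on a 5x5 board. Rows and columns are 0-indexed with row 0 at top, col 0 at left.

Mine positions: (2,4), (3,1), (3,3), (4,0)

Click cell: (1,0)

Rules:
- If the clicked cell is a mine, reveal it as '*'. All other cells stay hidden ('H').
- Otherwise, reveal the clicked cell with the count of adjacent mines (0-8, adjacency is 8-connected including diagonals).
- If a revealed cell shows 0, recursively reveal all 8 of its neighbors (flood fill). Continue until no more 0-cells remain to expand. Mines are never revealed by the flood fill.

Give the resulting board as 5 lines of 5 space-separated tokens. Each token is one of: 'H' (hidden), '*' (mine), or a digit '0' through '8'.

0 0 0 0 0
0 0 0 1 1
1 1 2 2 H
H H H H H
H H H H H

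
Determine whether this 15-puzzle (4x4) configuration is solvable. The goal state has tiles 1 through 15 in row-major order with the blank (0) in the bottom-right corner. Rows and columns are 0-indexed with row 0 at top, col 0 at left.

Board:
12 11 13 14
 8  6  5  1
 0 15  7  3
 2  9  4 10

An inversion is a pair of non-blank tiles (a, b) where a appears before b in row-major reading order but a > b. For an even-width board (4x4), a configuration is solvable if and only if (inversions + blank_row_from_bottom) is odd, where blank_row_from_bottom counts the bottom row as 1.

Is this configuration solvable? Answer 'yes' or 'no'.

Answer: no

Derivation:
Inversions: 68
Blank is in row 2 (0-indexed from top), which is row 2 counting from the bottom (bottom = 1).
68 + 2 = 70, which is even, so the puzzle is not solvable.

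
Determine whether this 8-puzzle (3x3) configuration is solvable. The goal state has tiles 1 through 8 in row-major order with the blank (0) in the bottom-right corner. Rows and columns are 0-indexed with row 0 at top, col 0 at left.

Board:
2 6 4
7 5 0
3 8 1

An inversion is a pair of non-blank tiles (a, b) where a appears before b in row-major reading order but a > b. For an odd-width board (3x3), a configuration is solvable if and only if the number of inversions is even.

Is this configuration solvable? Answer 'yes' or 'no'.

Answer: yes

Derivation:
Inversions (pairs i<j in row-major order where tile[i] > tile[j] > 0): 14
14 is even, so the puzzle is solvable.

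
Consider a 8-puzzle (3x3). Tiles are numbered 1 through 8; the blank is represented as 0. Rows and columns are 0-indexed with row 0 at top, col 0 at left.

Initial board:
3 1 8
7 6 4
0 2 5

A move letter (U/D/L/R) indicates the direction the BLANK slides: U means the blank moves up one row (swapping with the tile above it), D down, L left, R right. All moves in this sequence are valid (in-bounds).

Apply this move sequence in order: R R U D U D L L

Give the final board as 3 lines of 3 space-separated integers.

Answer: 3 1 8
7 6 4
0 2 5

Derivation:
After move 1 (R):
3 1 8
7 6 4
2 0 5

After move 2 (R):
3 1 8
7 6 4
2 5 0

After move 3 (U):
3 1 8
7 6 0
2 5 4

After move 4 (D):
3 1 8
7 6 4
2 5 0

After move 5 (U):
3 1 8
7 6 0
2 5 4

After move 6 (D):
3 1 8
7 6 4
2 5 0

After move 7 (L):
3 1 8
7 6 4
2 0 5

After move 8 (L):
3 1 8
7 6 4
0 2 5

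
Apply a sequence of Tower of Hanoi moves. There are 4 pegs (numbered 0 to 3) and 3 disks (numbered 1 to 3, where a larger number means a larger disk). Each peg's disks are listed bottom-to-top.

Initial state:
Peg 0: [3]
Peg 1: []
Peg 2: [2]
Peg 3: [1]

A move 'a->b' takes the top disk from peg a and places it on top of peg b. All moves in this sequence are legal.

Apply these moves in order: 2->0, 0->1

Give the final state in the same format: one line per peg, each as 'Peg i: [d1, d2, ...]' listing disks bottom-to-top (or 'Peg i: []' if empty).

After move 1 (2->0):
Peg 0: [3, 2]
Peg 1: []
Peg 2: []
Peg 3: [1]

After move 2 (0->1):
Peg 0: [3]
Peg 1: [2]
Peg 2: []
Peg 3: [1]

Answer: Peg 0: [3]
Peg 1: [2]
Peg 2: []
Peg 3: [1]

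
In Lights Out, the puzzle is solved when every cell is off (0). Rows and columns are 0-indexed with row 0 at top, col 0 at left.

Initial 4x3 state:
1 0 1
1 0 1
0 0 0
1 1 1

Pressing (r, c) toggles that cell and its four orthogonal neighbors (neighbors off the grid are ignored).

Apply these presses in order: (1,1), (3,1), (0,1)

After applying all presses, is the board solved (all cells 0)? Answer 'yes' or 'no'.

After press 1 at (1,1):
1 1 1
0 1 0
0 1 0
1 1 1

After press 2 at (3,1):
1 1 1
0 1 0
0 0 0
0 0 0

After press 3 at (0,1):
0 0 0
0 0 0
0 0 0
0 0 0

Lights still on: 0

Answer: yes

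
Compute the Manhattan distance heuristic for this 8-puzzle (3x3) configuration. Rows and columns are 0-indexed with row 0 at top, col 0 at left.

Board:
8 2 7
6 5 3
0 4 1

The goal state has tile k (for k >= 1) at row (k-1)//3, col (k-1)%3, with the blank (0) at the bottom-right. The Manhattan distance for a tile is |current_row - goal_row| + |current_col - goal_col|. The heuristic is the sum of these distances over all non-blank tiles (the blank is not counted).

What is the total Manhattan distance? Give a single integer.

Answer: 16

Derivation:
Tile 8: at (0,0), goal (2,1), distance |0-2|+|0-1| = 3
Tile 2: at (0,1), goal (0,1), distance |0-0|+|1-1| = 0
Tile 7: at (0,2), goal (2,0), distance |0-2|+|2-0| = 4
Tile 6: at (1,0), goal (1,2), distance |1-1|+|0-2| = 2
Tile 5: at (1,1), goal (1,1), distance |1-1|+|1-1| = 0
Tile 3: at (1,2), goal (0,2), distance |1-0|+|2-2| = 1
Tile 4: at (2,1), goal (1,0), distance |2-1|+|1-0| = 2
Tile 1: at (2,2), goal (0,0), distance |2-0|+|2-0| = 4
Sum: 3 + 0 + 4 + 2 + 0 + 1 + 2 + 4 = 16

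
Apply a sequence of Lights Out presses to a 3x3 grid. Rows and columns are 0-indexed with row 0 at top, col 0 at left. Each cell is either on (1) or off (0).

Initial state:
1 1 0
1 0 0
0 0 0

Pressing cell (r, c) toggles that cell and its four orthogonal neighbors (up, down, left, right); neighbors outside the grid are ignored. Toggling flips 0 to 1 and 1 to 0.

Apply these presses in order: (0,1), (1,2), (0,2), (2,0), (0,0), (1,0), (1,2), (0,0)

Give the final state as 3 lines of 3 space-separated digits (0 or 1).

After press 1 at (0,1):
0 0 1
1 1 0
0 0 0

After press 2 at (1,2):
0 0 0
1 0 1
0 0 1

After press 3 at (0,2):
0 1 1
1 0 0
0 0 1

After press 4 at (2,0):
0 1 1
0 0 0
1 1 1

After press 5 at (0,0):
1 0 1
1 0 0
1 1 1

After press 6 at (1,0):
0 0 1
0 1 0
0 1 1

After press 7 at (1,2):
0 0 0
0 0 1
0 1 0

After press 8 at (0,0):
1 1 0
1 0 1
0 1 0

Answer: 1 1 0
1 0 1
0 1 0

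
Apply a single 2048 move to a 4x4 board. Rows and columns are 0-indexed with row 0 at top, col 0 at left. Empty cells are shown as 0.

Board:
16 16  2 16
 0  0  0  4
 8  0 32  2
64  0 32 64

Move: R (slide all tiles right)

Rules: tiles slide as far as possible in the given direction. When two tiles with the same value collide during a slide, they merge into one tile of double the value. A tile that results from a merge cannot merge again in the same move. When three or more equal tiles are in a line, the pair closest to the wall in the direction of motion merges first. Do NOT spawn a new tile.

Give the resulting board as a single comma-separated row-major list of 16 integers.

Slide right:
row 0: [16, 16, 2, 16] -> [0, 32, 2, 16]
row 1: [0, 0, 0, 4] -> [0, 0, 0, 4]
row 2: [8, 0, 32, 2] -> [0, 8, 32, 2]
row 3: [64, 0, 32, 64] -> [0, 64, 32, 64]

Answer: 0, 32, 2, 16, 0, 0, 0, 4, 0, 8, 32, 2, 0, 64, 32, 64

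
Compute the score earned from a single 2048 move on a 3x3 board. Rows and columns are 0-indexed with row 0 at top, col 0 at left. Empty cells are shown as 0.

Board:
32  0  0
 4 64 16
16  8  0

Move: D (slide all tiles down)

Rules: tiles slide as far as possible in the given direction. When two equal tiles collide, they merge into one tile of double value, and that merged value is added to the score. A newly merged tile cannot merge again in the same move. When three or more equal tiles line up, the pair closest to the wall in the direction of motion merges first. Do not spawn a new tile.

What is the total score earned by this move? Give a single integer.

Slide down:
col 0: [32, 4, 16] -> [32, 4, 16]  score +0 (running 0)
col 1: [0, 64, 8] -> [0, 64, 8]  score +0 (running 0)
col 2: [0, 16, 0] -> [0, 0, 16]  score +0 (running 0)
Board after move:
32  0  0
 4 64  0
16  8 16

Answer: 0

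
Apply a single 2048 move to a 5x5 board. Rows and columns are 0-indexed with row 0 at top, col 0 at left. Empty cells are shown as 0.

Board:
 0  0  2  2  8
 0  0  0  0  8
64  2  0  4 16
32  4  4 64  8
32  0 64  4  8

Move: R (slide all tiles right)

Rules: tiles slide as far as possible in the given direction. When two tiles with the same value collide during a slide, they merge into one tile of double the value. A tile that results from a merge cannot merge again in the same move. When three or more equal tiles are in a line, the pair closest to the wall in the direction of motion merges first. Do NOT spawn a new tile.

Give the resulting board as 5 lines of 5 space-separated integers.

Answer:  0  0  0  4  8
 0  0  0  0  8
 0 64  2  4 16
 0 32  8 64  8
 0 32 64  4  8

Derivation:
Slide right:
row 0: [0, 0, 2, 2, 8] -> [0, 0, 0, 4, 8]
row 1: [0, 0, 0, 0, 8] -> [0, 0, 0, 0, 8]
row 2: [64, 2, 0, 4, 16] -> [0, 64, 2, 4, 16]
row 3: [32, 4, 4, 64, 8] -> [0, 32, 8, 64, 8]
row 4: [32, 0, 64, 4, 8] -> [0, 32, 64, 4, 8]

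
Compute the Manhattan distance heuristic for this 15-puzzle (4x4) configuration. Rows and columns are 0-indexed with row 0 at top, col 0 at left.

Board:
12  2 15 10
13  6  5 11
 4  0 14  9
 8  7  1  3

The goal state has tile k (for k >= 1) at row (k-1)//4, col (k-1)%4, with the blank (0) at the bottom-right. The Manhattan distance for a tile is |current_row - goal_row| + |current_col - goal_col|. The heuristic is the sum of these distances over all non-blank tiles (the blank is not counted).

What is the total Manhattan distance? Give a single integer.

Answer: 45

Derivation:
Tile 12: at (0,0), goal (2,3), distance |0-2|+|0-3| = 5
Tile 2: at (0,1), goal (0,1), distance |0-0|+|1-1| = 0
Tile 15: at (0,2), goal (3,2), distance |0-3|+|2-2| = 3
Tile 10: at (0,3), goal (2,1), distance |0-2|+|3-1| = 4
Tile 13: at (1,0), goal (3,0), distance |1-3|+|0-0| = 2
Tile 6: at (1,1), goal (1,1), distance |1-1|+|1-1| = 0
Tile 5: at (1,2), goal (1,0), distance |1-1|+|2-0| = 2
Tile 11: at (1,3), goal (2,2), distance |1-2|+|3-2| = 2
Tile 4: at (2,0), goal (0,3), distance |2-0|+|0-3| = 5
Tile 14: at (2,2), goal (3,1), distance |2-3|+|2-1| = 2
Tile 9: at (2,3), goal (2,0), distance |2-2|+|3-0| = 3
Tile 8: at (3,0), goal (1,3), distance |3-1|+|0-3| = 5
Tile 7: at (3,1), goal (1,2), distance |3-1|+|1-2| = 3
Tile 1: at (3,2), goal (0,0), distance |3-0|+|2-0| = 5
Tile 3: at (3,3), goal (0,2), distance |3-0|+|3-2| = 4
Sum: 5 + 0 + 3 + 4 + 2 + 0 + 2 + 2 + 5 + 2 + 3 + 5 + 3 + 5 + 4 = 45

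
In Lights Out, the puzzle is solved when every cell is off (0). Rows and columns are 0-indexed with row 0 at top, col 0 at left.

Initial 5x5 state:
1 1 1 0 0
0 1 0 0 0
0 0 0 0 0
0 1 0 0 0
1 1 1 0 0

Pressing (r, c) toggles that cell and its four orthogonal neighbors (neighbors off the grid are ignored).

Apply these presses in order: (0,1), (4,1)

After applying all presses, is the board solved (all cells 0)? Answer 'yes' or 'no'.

Answer: yes

Derivation:
After press 1 at (0,1):
0 0 0 0 0
0 0 0 0 0
0 0 0 0 0
0 1 0 0 0
1 1 1 0 0

After press 2 at (4,1):
0 0 0 0 0
0 0 0 0 0
0 0 0 0 0
0 0 0 0 0
0 0 0 0 0

Lights still on: 0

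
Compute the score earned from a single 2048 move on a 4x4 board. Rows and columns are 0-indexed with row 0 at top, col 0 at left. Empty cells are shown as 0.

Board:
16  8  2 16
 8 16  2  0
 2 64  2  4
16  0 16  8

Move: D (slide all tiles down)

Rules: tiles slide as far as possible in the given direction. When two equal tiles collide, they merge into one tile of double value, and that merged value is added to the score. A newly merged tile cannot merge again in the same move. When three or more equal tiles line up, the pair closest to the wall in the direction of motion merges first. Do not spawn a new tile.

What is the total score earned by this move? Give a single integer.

Slide down:
col 0: [16, 8, 2, 16] -> [16, 8, 2, 16]  score +0 (running 0)
col 1: [8, 16, 64, 0] -> [0, 8, 16, 64]  score +0 (running 0)
col 2: [2, 2, 2, 16] -> [0, 2, 4, 16]  score +4 (running 4)
col 3: [16, 0, 4, 8] -> [0, 16, 4, 8]  score +0 (running 4)
Board after move:
16  0  0  0
 8  8  2 16
 2 16  4  4
16 64 16  8

Answer: 4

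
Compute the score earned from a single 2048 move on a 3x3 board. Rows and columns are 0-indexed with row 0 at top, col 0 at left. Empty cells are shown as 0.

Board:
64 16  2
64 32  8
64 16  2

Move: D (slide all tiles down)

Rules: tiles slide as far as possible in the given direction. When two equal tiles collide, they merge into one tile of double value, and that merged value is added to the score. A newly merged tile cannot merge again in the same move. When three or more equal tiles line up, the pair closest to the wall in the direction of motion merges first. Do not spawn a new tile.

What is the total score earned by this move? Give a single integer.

Slide down:
col 0: [64, 64, 64] -> [0, 64, 128]  score +128 (running 128)
col 1: [16, 32, 16] -> [16, 32, 16]  score +0 (running 128)
col 2: [2, 8, 2] -> [2, 8, 2]  score +0 (running 128)
Board after move:
  0  16   2
 64  32   8
128  16   2

Answer: 128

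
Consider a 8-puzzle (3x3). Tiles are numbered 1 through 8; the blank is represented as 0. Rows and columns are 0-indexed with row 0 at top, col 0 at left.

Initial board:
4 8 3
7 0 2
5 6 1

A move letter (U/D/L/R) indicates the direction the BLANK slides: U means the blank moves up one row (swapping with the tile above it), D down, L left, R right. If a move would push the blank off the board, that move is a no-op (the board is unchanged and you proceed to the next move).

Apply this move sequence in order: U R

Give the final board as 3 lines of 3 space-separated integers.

Answer: 4 3 0
7 8 2
5 6 1

Derivation:
After move 1 (U):
4 0 3
7 8 2
5 6 1

After move 2 (R):
4 3 0
7 8 2
5 6 1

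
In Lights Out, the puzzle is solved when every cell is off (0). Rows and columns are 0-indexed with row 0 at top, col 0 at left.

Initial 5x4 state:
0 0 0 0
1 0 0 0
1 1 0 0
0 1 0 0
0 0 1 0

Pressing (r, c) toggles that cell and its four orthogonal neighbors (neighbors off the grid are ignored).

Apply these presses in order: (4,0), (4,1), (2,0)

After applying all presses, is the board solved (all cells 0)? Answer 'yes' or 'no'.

After press 1 at (4,0):
0 0 0 0
1 0 0 0
1 1 0 0
1 1 0 0
1 1 1 0

After press 2 at (4,1):
0 0 0 0
1 0 0 0
1 1 0 0
1 0 0 0
0 0 0 0

After press 3 at (2,0):
0 0 0 0
0 0 0 0
0 0 0 0
0 0 0 0
0 0 0 0

Lights still on: 0

Answer: yes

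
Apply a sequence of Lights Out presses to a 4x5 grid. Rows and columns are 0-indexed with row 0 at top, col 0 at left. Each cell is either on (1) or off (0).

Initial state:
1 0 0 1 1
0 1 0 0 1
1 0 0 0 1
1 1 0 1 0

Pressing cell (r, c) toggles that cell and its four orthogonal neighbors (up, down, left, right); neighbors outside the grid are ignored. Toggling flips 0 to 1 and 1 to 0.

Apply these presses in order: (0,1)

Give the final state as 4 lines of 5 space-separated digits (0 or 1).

Answer: 0 1 1 1 1
0 0 0 0 1
1 0 0 0 1
1 1 0 1 0

Derivation:
After press 1 at (0,1):
0 1 1 1 1
0 0 0 0 1
1 0 0 0 1
1 1 0 1 0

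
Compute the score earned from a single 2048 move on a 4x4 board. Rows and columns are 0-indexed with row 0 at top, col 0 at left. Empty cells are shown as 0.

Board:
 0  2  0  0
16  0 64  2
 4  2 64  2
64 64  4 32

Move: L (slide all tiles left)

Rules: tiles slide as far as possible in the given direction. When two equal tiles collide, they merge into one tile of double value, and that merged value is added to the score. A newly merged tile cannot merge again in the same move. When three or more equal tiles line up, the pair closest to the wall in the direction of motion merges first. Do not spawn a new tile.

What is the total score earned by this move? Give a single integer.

Slide left:
row 0: [0, 2, 0, 0] -> [2, 0, 0, 0]  score +0 (running 0)
row 1: [16, 0, 64, 2] -> [16, 64, 2, 0]  score +0 (running 0)
row 2: [4, 2, 64, 2] -> [4, 2, 64, 2]  score +0 (running 0)
row 3: [64, 64, 4, 32] -> [128, 4, 32, 0]  score +128 (running 128)
Board after move:
  2   0   0   0
 16  64   2   0
  4   2  64   2
128   4  32   0

Answer: 128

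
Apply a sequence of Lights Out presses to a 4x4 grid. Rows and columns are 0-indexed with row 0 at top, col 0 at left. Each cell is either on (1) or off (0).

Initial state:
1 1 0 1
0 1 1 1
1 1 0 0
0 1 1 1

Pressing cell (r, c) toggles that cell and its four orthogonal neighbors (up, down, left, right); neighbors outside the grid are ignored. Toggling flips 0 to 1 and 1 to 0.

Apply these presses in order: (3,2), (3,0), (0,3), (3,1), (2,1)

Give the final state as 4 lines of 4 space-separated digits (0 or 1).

Answer: 1 1 1 0
0 0 1 0
1 1 0 0
0 1 1 0

Derivation:
After press 1 at (3,2):
1 1 0 1
0 1 1 1
1 1 1 0
0 0 0 0

After press 2 at (3,0):
1 1 0 1
0 1 1 1
0 1 1 0
1 1 0 0

After press 3 at (0,3):
1 1 1 0
0 1 1 0
0 1 1 0
1 1 0 0

After press 4 at (3,1):
1 1 1 0
0 1 1 0
0 0 1 0
0 0 1 0

After press 5 at (2,1):
1 1 1 0
0 0 1 0
1 1 0 0
0 1 1 0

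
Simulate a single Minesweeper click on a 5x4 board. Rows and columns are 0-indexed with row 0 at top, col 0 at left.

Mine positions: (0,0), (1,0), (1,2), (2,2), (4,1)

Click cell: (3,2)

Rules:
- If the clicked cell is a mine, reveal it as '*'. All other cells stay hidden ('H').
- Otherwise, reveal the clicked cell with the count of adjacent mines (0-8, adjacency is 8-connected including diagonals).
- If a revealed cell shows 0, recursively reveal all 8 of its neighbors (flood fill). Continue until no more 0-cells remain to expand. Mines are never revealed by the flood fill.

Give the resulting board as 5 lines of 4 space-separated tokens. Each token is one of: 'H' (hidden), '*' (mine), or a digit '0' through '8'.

H H H H
H H H H
H H H H
H H 2 H
H H H H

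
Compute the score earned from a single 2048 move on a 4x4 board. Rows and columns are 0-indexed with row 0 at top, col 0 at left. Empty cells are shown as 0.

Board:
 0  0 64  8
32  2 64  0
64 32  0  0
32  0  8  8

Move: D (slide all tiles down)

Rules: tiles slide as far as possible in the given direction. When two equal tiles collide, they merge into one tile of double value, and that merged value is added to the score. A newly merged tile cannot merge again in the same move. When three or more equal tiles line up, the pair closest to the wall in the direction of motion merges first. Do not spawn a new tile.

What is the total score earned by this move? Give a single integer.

Slide down:
col 0: [0, 32, 64, 32] -> [0, 32, 64, 32]  score +0 (running 0)
col 1: [0, 2, 32, 0] -> [0, 0, 2, 32]  score +0 (running 0)
col 2: [64, 64, 0, 8] -> [0, 0, 128, 8]  score +128 (running 128)
col 3: [8, 0, 0, 8] -> [0, 0, 0, 16]  score +16 (running 144)
Board after move:
  0   0   0   0
 32   0   0   0
 64   2 128   0
 32  32   8  16

Answer: 144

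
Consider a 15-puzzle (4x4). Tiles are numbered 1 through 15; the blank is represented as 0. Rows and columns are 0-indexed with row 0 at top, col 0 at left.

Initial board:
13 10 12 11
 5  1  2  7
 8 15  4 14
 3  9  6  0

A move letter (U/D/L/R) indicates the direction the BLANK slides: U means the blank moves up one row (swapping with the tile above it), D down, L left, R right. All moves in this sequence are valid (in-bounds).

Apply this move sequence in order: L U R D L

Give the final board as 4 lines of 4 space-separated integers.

Answer: 13 10 12 11
 5  1  2  7
 8 15 14  6
 3  9  0  4

Derivation:
After move 1 (L):
13 10 12 11
 5  1  2  7
 8 15  4 14
 3  9  0  6

After move 2 (U):
13 10 12 11
 5  1  2  7
 8 15  0 14
 3  9  4  6

After move 3 (R):
13 10 12 11
 5  1  2  7
 8 15 14  0
 3  9  4  6

After move 4 (D):
13 10 12 11
 5  1  2  7
 8 15 14  6
 3  9  4  0

After move 5 (L):
13 10 12 11
 5  1  2  7
 8 15 14  6
 3  9  0  4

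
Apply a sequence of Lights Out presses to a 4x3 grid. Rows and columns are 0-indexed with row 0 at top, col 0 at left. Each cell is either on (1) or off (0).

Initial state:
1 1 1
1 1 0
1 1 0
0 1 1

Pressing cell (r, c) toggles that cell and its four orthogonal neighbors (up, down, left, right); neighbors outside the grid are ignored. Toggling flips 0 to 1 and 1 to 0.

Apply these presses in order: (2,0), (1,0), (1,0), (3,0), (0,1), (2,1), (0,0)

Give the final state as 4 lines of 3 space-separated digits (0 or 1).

Answer: 1 1 0
1 1 0
0 1 1
0 1 1

Derivation:
After press 1 at (2,0):
1 1 1
0 1 0
0 0 0
1 1 1

After press 2 at (1,0):
0 1 1
1 0 0
1 0 0
1 1 1

After press 3 at (1,0):
1 1 1
0 1 0
0 0 0
1 1 1

After press 4 at (3,0):
1 1 1
0 1 0
1 0 0
0 0 1

After press 5 at (0,1):
0 0 0
0 0 0
1 0 0
0 0 1

After press 6 at (2,1):
0 0 0
0 1 0
0 1 1
0 1 1

After press 7 at (0,0):
1 1 0
1 1 0
0 1 1
0 1 1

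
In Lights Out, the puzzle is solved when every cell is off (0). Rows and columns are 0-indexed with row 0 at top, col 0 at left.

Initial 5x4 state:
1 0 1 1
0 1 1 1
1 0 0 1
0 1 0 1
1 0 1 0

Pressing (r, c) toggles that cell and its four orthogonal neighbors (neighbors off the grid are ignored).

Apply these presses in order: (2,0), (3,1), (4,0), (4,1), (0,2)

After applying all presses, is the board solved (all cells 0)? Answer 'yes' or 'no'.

After press 1 at (2,0):
1 0 1 1
1 1 1 1
0 1 0 1
1 1 0 1
1 0 1 0

After press 2 at (3,1):
1 0 1 1
1 1 1 1
0 0 0 1
0 0 1 1
1 1 1 0

After press 3 at (4,0):
1 0 1 1
1 1 1 1
0 0 0 1
1 0 1 1
0 0 1 0

After press 4 at (4,1):
1 0 1 1
1 1 1 1
0 0 0 1
1 1 1 1
1 1 0 0

After press 5 at (0,2):
1 1 0 0
1 1 0 1
0 0 0 1
1 1 1 1
1 1 0 0

Lights still on: 12

Answer: no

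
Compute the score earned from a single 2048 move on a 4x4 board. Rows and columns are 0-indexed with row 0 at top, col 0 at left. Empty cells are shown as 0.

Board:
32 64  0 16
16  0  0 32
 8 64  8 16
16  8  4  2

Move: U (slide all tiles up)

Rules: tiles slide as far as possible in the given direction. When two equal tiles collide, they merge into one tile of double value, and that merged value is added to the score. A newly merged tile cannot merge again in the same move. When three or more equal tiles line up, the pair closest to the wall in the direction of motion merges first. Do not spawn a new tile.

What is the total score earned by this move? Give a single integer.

Answer: 128

Derivation:
Slide up:
col 0: [32, 16, 8, 16] -> [32, 16, 8, 16]  score +0 (running 0)
col 1: [64, 0, 64, 8] -> [128, 8, 0, 0]  score +128 (running 128)
col 2: [0, 0, 8, 4] -> [8, 4, 0, 0]  score +0 (running 128)
col 3: [16, 32, 16, 2] -> [16, 32, 16, 2]  score +0 (running 128)
Board after move:
 32 128   8  16
 16   8   4  32
  8   0   0  16
 16   0   0   2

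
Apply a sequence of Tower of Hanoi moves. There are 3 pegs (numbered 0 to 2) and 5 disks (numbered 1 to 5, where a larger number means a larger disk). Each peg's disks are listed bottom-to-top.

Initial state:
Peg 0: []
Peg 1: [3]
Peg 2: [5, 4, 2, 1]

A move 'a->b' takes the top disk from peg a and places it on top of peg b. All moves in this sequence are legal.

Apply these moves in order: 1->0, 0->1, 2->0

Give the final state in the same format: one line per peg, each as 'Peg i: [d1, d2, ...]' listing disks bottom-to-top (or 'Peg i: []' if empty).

After move 1 (1->0):
Peg 0: [3]
Peg 1: []
Peg 2: [5, 4, 2, 1]

After move 2 (0->1):
Peg 0: []
Peg 1: [3]
Peg 2: [5, 4, 2, 1]

After move 3 (2->0):
Peg 0: [1]
Peg 1: [3]
Peg 2: [5, 4, 2]

Answer: Peg 0: [1]
Peg 1: [3]
Peg 2: [5, 4, 2]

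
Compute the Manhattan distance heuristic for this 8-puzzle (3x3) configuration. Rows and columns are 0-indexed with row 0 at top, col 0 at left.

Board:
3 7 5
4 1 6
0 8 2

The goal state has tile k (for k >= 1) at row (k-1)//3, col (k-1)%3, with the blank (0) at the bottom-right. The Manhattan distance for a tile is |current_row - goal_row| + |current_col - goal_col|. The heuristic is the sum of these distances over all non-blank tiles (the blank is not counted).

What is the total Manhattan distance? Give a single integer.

Answer: 12

Derivation:
Tile 3: at (0,0), goal (0,2), distance |0-0|+|0-2| = 2
Tile 7: at (0,1), goal (2,0), distance |0-2|+|1-0| = 3
Tile 5: at (0,2), goal (1,1), distance |0-1|+|2-1| = 2
Tile 4: at (1,0), goal (1,0), distance |1-1|+|0-0| = 0
Tile 1: at (1,1), goal (0,0), distance |1-0|+|1-0| = 2
Tile 6: at (1,2), goal (1,2), distance |1-1|+|2-2| = 0
Tile 8: at (2,1), goal (2,1), distance |2-2|+|1-1| = 0
Tile 2: at (2,2), goal (0,1), distance |2-0|+|2-1| = 3
Sum: 2 + 3 + 2 + 0 + 2 + 0 + 0 + 3 = 12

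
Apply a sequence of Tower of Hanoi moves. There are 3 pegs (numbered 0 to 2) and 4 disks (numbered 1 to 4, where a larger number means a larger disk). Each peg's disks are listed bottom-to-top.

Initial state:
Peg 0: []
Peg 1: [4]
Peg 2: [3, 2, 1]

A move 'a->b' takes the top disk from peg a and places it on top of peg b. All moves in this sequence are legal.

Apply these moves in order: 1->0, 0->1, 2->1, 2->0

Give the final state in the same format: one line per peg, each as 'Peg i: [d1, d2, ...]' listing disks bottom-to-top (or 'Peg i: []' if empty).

Answer: Peg 0: [2]
Peg 1: [4, 1]
Peg 2: [3]

Derivation:
After move 1 (1->0):
Peg 0: [4]
Peg 1: []
Peg 2: [3, 2, 1]

After move 2 (0->1):
Peg 0: []
Peg 1: [4]
Peg 2: [3, 2, 1]

After move 3 (2->1):
Peg 0: []
Peg 1: [4, 1]
Peg 2: [3, 2]

After move 4 (2->0):
Peg 0: [2]
Peg 1: [4, 1]
Peg 2: [3]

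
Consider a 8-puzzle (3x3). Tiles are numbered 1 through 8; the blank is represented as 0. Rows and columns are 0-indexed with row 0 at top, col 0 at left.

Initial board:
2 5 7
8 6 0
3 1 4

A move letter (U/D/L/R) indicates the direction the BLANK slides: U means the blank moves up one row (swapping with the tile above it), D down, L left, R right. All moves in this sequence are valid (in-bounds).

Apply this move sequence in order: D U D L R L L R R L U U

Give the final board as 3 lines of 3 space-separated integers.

Answer: 2 0 7
8 5 4
3 6 1

Derivation:
After move 1 (D):
2 5 7
8 6 4
3 1 0

After move 2 (U):
2 5 7
8 6 0
3 1 4

After move 3 (D):
2 5 7
8 6 4
3 1 0

After move 4 (L):
2 5 7
8 6 4
3 0 1

After move 5 (R):
2 5 7
8 6 4
3 1 0

After move 6 (L):
2 5 7
8 6 4
3 0 1

After move 7 (L):
2 5 7
8 6 4
0 3 1

After move 8 (R):
2 5 7
8 6 4
3 0 1

After move 9 (R):
2 5 7
8 6 4
3 1 0

After move 10 (L):
2 5 7
8 6 4
3 0 1

After move 11 (U):
2 5 7
8 0 4
3 6 1

After move 12 (U):
2 0 7
8 5 4
3 6 1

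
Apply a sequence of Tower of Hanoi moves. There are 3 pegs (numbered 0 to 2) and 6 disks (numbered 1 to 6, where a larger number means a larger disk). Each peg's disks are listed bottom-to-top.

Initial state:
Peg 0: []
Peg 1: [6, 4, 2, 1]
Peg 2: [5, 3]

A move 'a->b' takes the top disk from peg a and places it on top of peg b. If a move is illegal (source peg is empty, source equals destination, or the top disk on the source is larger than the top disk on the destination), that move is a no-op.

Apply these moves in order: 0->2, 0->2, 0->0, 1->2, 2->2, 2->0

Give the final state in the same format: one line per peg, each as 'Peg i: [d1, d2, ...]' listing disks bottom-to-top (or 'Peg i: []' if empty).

After move 1 (0->2):
Peg 0: []
Peg 1: [6, 4, 2, 1]
Peg 2: [5, 3]

After move 2 (0->2):
Peg 0: []
Peg 1: [6, 4, 2, 1]
Peg 2: [5, 3]

After move 3 (0->0):
Peg 0: []
Peg 1: [6, 4, 2, 1]
Peg 2: [5, 3]

After move 4 (1->2):
Peg 0: []
Peg 1: [6, 4, 2]
Peg 2: [5, 3, 1]

After move 5 (2->2):
Peg 0: []
Peg 1: [6, 4, 2]
Peg 2: [5, 3, 1]

After move 6 (2->0):
Peg 0: [1]
Peg 1: [6, 4, 2]
Peg 2: [5, 3]

Answer: Peg 0: [1]
Peg 1: [6, 4, 2]
Peg 2: [5, 3]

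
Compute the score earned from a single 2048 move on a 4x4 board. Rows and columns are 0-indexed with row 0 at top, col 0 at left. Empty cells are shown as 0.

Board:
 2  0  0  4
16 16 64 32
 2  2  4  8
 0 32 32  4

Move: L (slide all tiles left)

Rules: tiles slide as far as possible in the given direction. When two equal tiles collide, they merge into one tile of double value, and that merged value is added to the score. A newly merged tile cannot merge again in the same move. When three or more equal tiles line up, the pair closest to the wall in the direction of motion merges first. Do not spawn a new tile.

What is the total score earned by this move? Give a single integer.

Slide left:
row 0: [2, 0, 0, 4] -> [2, 4, 0, 0]  score +0 (running 0)
row 1: [16, 16, 64, 32] -> [32, 64, 32, 0]  score +32 (running 32)
row 2: [2, 2, 4, 8] -> [4, 4, 8, 0]  score +4 (running 36)
row 3: [0, 32, 32, 4] -> [64, 4, 0, 0]  score +64 (running 100)
Board after move:
 2  4  0  0
32 64 32  0
 4  4  8  0
64  4  0  0

Answer: 100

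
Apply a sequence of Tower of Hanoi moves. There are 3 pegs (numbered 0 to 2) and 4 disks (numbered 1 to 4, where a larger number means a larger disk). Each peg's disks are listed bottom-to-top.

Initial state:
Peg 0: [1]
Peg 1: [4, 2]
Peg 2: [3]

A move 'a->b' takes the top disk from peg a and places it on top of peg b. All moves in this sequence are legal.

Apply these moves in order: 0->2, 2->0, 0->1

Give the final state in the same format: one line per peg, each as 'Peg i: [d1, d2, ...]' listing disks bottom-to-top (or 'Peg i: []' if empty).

After move 1 (0->2):
Peg 0: []
Peg 1: [4, 2]
Peg 2: [3, 1]

After move 2 (2->0):
Peg 0: [1]
Peg 1: [4, 2]
Peg 2: [3]

After move 3 (0->1):
Peg 0: []
Peg 1: [4, 2, 1]
Peg 2: [3]

Answer: Peg 0: []
Peg 1: [4, 2, 1]
Peg 2: [3]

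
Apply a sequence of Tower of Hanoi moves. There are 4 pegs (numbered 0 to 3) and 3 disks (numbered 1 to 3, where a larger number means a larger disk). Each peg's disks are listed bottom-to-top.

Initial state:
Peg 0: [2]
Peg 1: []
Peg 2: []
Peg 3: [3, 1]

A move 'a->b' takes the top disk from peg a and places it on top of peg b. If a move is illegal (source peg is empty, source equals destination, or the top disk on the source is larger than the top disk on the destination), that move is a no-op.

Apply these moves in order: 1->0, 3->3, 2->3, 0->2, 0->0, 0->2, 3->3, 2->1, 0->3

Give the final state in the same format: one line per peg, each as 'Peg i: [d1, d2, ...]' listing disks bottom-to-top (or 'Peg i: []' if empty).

Answer: Peg 0: []
Peg 1: [2]
Peg 2: []
Peg 3: [3, 1]

Derivation:
After move 1 (1->0):
Peg 0: [2]
Peg 1: []
Peg 2: []
Peg 3: [3, 1]

After move 2 (3->3):
Peg 0: [2]
Peg 1: []
Peg 2: []
Peg 3: [3, 1]

After move 3 (2->3):
Peg 0: [2]
Peg 1: []
Peg 2: []
Peg 3: [3, 1]

After move 4 (0->2):
Peg 0: []
Peg 1: []
Peg 2: [2]
Peg 3: [3, 1]

After move 5 (0->0):
Peg 0: []
Peg 1: []
Peg 2: [2]
Peg 3: [3, 1]

After move 6 (0->2):
Peg 0: []
Peg 1: []
Peg 2: [2]
Peg 3: [3, 1]

After move 7 (3->3):
Peg 0: []
Peg 1: []
Peg 2: [2]
Peg 3: [3, 1]

After move 8 (2->1):
Peg 0: []
Peg 1: [2]
Peg 2: []
Peg 3: [3, 1]

After move 9 (0->3):
Peg 0: []
Peg 1: [2]
Peg 2: []
Peg 3: [3, 1]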